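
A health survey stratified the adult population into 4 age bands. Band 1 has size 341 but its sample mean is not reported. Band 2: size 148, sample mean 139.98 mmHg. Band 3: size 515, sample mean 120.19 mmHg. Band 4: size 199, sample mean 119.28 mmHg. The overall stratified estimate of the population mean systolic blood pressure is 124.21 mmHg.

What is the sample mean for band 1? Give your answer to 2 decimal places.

126.31

N = 341 + 148 + 515 + 199 = 1203.
Overall total = μ·N = 124.21·1203 = 149424.63.
Subtract the known strata: 148·139.98 + 515·120.19 + 199·119.28 = 106351.61.
Remaining total for band 1: 149424.63 − 106351.61 = 43073.02.
Divide by its size: 43073.02 / 341 = 126.3138... → 126.31.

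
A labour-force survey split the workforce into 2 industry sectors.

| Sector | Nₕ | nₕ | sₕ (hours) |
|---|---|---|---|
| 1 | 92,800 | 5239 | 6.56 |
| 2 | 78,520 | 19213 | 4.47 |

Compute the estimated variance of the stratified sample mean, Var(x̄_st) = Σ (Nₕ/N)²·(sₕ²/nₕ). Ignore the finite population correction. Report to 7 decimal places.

N = 171320; Wₕ = Nₕ/N.
sector 1: (92800/171320)²·6.56²/5239 = 0.0024101224
sector 2: (78520/171320)²·4.47²/19213 = 0.0002184562
Sum = 0.0026285786 → 0.0026286.

0.0026286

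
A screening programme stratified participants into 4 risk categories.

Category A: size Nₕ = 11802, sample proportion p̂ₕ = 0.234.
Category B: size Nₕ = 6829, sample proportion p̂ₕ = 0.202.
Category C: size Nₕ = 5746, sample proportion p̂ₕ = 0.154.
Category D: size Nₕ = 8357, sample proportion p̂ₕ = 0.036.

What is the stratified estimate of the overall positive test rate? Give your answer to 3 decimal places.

0.163

Wₕ = Nₕ/N with N = 32734: 0.3605, 0.2086, 0.1755, 0.2553.
p̂_st = 0.3605·0.234 + 0.2086·0.202 + 0.1755·0.154 + 0.2553·0.036 ≈ 0.16273... → 0.163.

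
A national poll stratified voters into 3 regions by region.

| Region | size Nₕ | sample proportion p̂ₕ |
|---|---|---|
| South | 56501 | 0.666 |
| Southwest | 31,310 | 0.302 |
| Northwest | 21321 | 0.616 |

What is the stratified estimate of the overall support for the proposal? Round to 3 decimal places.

0.552

Wₕ = Nₕ/N with N = 109132: 0.5177, 0.2869, 0.1954.
p̂_st = 0.5177·0.666 + 0.2869·0.302 + 0.1954·0.616 ≈ 0.55180... → 0.552.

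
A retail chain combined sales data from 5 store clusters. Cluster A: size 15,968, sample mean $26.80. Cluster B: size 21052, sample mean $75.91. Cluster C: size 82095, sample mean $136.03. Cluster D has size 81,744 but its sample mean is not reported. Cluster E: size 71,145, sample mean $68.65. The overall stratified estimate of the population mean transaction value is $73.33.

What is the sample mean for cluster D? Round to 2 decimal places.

Σ Nₕx̄ₕ = N·μ, so 81744·x̄_D = 272004·73.33 − (15968·26.80 + 21052·75.91 + 82095·136.03 + 71145·68.65).
= 19946053.32 − 18077486.82 = 1868566.5.
x̄_D = 1868566.5 / 81744 = 22.8588... → 22.86.

22.86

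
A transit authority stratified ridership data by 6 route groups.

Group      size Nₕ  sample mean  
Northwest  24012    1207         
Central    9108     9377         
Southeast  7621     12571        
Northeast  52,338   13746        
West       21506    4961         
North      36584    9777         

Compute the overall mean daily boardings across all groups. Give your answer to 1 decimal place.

9221.5

x̄_st = (Σ Nₕx̄ₕ) / (Σ Nₕ) = (24012·1207 + 9108·9377 + 7621·12571 + 52338·13746 + 21506·4961 + 36584·9777) / 151169
= 1394002973 / 151169 = 9221.487... → 9221.5.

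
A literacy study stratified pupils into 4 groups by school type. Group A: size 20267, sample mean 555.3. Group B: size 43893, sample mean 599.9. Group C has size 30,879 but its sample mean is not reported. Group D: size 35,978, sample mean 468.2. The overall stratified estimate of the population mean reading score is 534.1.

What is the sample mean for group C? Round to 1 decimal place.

N = 20267 + 43893 + 30879 + 35978 = 131017.
Overall total = μ·N = 534.1·131017 = 69976179.7.
Subtract the known strata: 20267·555.3 + 43893·599.9 + 35978·468.2 = 54430575.4.
Remaining total for group C: 69976179.7 − 54430575.4 = 15545604.3.
Divide by its size: 15545604.3 / 30879 = 503.436... → 503.4.

503.4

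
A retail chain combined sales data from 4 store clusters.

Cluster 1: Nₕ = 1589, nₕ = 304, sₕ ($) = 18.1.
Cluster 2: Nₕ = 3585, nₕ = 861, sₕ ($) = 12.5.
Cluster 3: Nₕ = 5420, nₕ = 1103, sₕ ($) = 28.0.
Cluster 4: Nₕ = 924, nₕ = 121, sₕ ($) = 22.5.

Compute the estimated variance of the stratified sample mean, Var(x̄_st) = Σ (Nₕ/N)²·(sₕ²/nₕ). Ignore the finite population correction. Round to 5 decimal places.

N = 11518; Wₕ = Nₕ/N.
cluster 1: (1589/11518)²·18.1²/304 = 0.02051055
cluster 2: (3585/11518)²·12.5²/861 = 0.01758090
cluster 3: (5420/11518)²·28.0²/1103 = 0.15739284
cluster 4: (924/11518)²·22.5²/121 = 0.02692585
Sum = 0.22241014 → 0.22241.

0.22241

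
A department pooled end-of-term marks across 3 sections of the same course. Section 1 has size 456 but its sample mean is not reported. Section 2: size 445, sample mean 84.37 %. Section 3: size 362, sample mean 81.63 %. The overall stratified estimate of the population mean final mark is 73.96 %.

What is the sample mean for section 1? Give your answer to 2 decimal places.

Σ Nₕx̄ₕ = N·μ, so 456·x̄_1 = 1263·73.96 − (445·84.37 + 362·81.63).
= 93411.48 − 67094.71 = 26316.77.
x̄_1 = 26316.77 / 456 = 57.7122... → 57.71.

57.71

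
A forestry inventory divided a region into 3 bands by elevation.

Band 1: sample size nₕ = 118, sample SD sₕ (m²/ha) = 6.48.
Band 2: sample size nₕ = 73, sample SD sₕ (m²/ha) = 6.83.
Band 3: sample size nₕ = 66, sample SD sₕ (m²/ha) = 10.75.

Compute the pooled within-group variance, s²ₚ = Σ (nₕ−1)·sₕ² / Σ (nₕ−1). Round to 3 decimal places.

Degrees of freedom: 117 + 72 + 65 = 254.
Σ(nₕ−1)sₕ² = 117·41.9904 + 72·46.6489 + 65·115.5625 = 15783.1601.
s²ₚ = 15783.1601 / 254 = 62.13843... → 62.138.

62.138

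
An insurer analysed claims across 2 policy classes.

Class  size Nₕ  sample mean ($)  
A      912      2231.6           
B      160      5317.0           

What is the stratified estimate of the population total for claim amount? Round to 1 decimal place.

2885939.2

A: 912·2231.6 = 2035219.2
B: 160·5317.0 = 850720
τ̂ = Σ Nₕx̄ₕ = 2885939.2.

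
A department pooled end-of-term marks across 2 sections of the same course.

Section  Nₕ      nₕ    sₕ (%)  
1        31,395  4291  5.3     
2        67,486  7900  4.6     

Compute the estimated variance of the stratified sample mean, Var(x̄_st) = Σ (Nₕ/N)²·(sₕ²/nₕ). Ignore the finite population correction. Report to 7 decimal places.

N = 98881; Wₕ = Nₕ/N.
section 1: (31395/98881)²·5.3²/4291 = 0.0006599158
section 2: (67486/98881)²·4.6²/7900 = 0.0012476428
Sum = 0.0019075585 → 0.0019076.

0.0019076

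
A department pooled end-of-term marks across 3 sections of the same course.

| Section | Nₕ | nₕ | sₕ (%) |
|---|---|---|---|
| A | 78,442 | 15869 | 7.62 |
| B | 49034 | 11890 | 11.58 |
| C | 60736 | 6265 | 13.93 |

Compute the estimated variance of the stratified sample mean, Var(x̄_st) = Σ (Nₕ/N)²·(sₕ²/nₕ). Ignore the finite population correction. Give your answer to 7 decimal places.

0.0046264

N = 188212. Term for each stratum: Wₕ²sₕ²/nₕ.
Var(x̄_st) = 0.0006355695 + 0.0007654825 + 0.0032253653 = 0.0046264174 → 0.0046264.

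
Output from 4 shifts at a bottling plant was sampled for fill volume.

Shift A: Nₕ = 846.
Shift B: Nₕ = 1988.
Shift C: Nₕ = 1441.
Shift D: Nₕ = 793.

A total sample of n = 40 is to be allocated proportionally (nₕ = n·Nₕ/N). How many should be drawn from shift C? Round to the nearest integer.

Share of shift C = 1441/5068 = 0.28433.
Allocate 40 × 0.28433 = 11.373... → 11.

11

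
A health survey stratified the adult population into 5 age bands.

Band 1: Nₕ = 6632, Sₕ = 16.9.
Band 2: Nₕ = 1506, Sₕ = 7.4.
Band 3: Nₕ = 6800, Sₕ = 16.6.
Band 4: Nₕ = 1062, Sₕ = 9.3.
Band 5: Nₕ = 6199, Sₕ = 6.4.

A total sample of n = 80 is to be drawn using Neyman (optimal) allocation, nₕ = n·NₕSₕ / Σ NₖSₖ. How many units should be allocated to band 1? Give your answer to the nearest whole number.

Σ NₕSₕ = 6632·16.9 + 1506·7.4 + 6800·16.6 + 1062·9.3 + 6199·6.4 = 285655.4.
Share for 1: 112080.8/285655.4 = 0.39236.
n_1 = 80 × 0.39236 = 31.389... → 31.

31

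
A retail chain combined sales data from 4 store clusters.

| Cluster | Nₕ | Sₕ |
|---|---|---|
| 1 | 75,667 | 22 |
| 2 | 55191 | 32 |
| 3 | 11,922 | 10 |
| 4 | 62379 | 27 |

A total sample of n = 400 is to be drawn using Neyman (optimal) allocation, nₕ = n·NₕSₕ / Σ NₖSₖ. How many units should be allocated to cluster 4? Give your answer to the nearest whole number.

Σ NₕSₕ = 75667·22 + 55191·32 + 11922·10 + 62379·27 = 5234239.
Share for 4: 1684233/5234239 = 0.32177.
n_4 = 400 × 0.32177 = 128.709... → 129.

129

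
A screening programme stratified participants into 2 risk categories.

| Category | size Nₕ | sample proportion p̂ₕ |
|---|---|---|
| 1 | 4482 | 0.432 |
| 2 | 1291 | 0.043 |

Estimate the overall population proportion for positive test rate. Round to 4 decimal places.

N = 4482 + 1291 = 5773.
Overall proportion = Σ (Nₕ/N)·p̂ₕ.
Σ Nₕp̂ₕ = 1936.224 + 55.513 = 1991.737.
1991.737 / 5773 = 0.345009... → 0.3450.

0.3450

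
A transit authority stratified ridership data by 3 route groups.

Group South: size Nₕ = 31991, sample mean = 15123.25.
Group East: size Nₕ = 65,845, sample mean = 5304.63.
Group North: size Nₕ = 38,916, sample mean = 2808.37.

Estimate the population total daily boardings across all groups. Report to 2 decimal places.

South: 31991·15123.25 = 483807890.75
East: 65845·5304.63 = 349283362.35
North: 38916·2808.37 = 109290526.92
τ̂ = Σ Nₕx̄ₕ = 942381780.02.

942381780.02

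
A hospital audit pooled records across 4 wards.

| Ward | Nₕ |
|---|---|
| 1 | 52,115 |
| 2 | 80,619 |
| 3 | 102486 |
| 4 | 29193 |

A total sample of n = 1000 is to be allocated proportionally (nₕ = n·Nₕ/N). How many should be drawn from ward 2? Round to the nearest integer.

Share of ward 2 = 80619/264413 = 0.30490.
Allocate 1000 × 0.30490 = 304.898... → 305.

305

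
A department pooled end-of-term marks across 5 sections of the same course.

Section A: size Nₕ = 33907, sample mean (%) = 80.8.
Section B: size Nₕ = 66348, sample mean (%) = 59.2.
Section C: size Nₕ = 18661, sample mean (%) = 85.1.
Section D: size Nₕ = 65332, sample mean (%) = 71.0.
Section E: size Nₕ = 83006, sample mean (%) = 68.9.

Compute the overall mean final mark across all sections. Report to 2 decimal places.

69.65

x̄_st = (Σ Nₕx̄ₕ) / (Σ Nₕ) = (33907·80.8 + 66348·59.2 + 18661·85.1 + 65332·71.0 + 83006·68.9) / 267254
= 18613223.7 / 267254 = 69.6462... → 69.65.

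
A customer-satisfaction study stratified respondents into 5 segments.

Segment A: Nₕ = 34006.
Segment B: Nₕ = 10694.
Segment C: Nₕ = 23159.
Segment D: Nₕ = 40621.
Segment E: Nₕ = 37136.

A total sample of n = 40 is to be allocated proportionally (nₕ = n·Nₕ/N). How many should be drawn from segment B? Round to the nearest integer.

Share of segment B = 10694/145616 = 0.07344.
Allocate 40 × 0.07344 = 2.938... → 3.

3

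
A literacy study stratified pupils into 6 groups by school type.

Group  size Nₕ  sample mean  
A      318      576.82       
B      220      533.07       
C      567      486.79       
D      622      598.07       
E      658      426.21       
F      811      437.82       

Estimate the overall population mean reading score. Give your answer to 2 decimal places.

495.69

N = 3196; weights Wₕ = Nₕ/N = (0.0995, 0.0688, 0.1774, 0.1946, 0.2059, 0.2538).
x̄_st = Σ Wₕ·x̄ₕ = 0.0995·576.82 + 0.0688·533.07 + 0.1774·486.79 + 0.1946·598.07 + 0.2059·426.21 + 0.2538·437.82 ≈ 495.6921...
→ 495.69.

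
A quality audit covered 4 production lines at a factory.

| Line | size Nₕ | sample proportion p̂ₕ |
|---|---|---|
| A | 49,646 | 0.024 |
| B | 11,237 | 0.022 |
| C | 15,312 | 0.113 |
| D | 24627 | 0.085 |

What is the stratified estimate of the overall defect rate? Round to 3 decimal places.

N = 49646 + 11237 + 15312 + 24627 = 100822.
Overall proportion = Σ (Nₕ/N)·p̂ₕ.
Σ Nₕp̂ₕ = 1191.504 + 247.214 + 1730.256 + 2093.295 = 5262.269.
5262.269 / 100822 = 0.05219... → 0.052.

0.052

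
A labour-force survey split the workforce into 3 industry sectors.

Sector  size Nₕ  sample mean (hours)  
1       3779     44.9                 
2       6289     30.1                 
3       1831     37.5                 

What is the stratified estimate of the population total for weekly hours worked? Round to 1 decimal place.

Estimate total by summing Nₕ·x̄ₕ over strata.
3779·44.9 + 6289·30.1 + 1831·37.5 = 169677.1 + 189298.9 + 68662.5 = 427638.5.

427638.5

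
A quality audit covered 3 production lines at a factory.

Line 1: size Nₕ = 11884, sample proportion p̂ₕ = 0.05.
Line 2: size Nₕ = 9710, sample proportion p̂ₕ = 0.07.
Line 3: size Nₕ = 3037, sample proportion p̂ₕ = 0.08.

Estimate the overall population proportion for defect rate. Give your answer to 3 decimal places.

0.062

Wₕ = Nₕ/N with N = 24631: 0.4825, 0.3942, 0.1233.
p̂_st = 0.4825·0.05 + 0.3942·0.07 + 0.1233·0.08 ≈ 0.06158... → 0.062.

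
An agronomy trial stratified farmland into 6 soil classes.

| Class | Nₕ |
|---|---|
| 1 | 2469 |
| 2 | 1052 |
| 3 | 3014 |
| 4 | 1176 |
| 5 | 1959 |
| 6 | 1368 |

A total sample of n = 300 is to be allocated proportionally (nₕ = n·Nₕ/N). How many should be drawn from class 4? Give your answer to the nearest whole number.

32

N = 2469 + 1052 + 3014 + 1176 + 1959 + 1368 = 11038.
n_4 = 300·1176/11038 = 31.962... → 32.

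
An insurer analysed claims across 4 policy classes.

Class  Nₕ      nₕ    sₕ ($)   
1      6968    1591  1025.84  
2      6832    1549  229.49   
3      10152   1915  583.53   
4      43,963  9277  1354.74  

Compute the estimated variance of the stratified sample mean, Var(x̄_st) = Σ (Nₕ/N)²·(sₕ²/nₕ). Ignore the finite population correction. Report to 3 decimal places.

N = 67915; Wₕ = Nₕ/N.
class 1: (6968/67915)²·1025.84²/1591 = 6.962640
class 2: (6832/67915)²·229.49²/1549 = 0.344065
class 3: (10152/67915)²·583.53²/1915 = 3.973099
class 4: (43963/67915)²·1354.74²/9277 = 82.898674
Sum = 94.178478 → 94.178.

94.178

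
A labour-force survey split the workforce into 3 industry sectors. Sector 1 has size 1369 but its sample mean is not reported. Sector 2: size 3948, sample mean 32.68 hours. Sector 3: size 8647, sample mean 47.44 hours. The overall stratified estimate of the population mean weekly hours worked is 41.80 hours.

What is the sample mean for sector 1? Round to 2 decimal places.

N = 1369 + 3948 + 8647 = 13964.
Overall total = μ·N = 41.80·13964 = 583695.2.
Subtract the known strata: 3948·32.68 + 8647·47.44 = 539234.32.
Remaining total for sector 1: 583695.2 − 539234.32 = 44460.88.
Divide by its size: 44460.88 / 1369 = 32.4769... → 32.48.

32.48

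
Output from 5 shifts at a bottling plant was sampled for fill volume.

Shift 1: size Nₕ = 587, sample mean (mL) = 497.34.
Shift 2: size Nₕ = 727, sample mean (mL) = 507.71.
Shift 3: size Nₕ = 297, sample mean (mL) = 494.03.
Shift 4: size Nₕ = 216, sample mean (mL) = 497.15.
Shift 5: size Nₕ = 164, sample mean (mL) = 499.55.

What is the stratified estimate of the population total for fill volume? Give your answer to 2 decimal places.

Population total = Σ Nₕ·x̄ₕ (each stratum's size times its mean).
587·497.34 + 727·507.71 + 297·494.03 + 216·497.15 + 164·499.55 = 291938.58 + 369105.17 + 146726.91 + 107384.4 + 81926.2 = 997081.26.

997081.26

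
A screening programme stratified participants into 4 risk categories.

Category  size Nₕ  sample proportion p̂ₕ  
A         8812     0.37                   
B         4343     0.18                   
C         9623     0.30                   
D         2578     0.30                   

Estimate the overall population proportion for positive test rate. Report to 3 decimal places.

0.304

Wₕ = Nₕ/N with N = 25356: 0.3475, 0.1713, 0.3795, 0.1017.
p̂_st = 0.3475·0.37 + 0.1713·0.18 + 0.3795·0.30 + 0.1017·0.30 ≈ 0.30377... → 0.304.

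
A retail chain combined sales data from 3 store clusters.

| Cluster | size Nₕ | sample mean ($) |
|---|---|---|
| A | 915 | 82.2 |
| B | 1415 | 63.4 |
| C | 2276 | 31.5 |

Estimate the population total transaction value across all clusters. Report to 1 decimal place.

236618.0

Population total = Σ Nₕ·x̄ₕ (each stratum's size times its mean).
915·82.2 + 1415·63.4 + 2276·31.5 = 75213 + 89711 + 71694 = 236618.0.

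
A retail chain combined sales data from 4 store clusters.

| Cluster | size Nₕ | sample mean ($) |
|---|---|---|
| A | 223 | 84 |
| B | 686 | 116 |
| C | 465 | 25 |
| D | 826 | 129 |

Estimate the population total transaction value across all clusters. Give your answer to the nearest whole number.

A: 223·84 = 18732
B: 686·116 = 79576
C: 465·25 = 11625
D: 826·129 = 106554
τ̂ = Σ Nₕx̄ₕ = 216487.

216487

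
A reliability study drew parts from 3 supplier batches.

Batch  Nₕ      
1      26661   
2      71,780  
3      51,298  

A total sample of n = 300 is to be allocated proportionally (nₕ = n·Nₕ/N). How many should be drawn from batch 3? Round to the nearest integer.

Share of batch 3 = 51298/149739 = 0.34258.
Allocate 300 × 0.34258 = 102.775... → 103.

103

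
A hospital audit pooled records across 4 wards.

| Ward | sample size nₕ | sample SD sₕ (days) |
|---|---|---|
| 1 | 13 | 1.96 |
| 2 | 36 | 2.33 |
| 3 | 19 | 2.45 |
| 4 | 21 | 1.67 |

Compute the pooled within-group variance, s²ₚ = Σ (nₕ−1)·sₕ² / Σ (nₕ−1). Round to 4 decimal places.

4.7051

Degrees of freedom: 12 + 35 + 18 + 20 = 85.
Σ(nₕ−1)sₕ² = 12·3.8416 + 35·5.4289 + 18·6.0025 + 20·2.7889 = 399.9337.
s²ₚ = 399.9337 / 85 = 4.705102... → 4.7051.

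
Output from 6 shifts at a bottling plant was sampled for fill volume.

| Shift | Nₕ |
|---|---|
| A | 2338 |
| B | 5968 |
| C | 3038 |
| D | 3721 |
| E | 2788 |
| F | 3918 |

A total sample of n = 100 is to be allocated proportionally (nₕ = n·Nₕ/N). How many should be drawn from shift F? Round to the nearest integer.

N = 2338 + 5968 + 3038 + 3721 + 2788 + 3918 = 21771.
n_F = 100·3918/21771 = 17.996... → 18.

18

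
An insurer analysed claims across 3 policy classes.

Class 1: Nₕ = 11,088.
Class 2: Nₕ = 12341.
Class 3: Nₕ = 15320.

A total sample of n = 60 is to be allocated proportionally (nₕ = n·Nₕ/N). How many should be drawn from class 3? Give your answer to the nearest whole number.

24

Share of class 3 = 15320/38749 = 0.39537.
Allocate 60 × 0.39537 = 23.722... → 24.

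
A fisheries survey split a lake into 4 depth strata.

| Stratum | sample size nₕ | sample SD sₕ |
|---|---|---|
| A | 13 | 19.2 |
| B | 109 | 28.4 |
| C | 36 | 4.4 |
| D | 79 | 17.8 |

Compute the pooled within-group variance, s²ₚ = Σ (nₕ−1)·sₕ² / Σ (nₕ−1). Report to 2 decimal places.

Degrees of freedom: 12 + 108 + 35 + 78 = 233.
Σ(nₕ−1)sₕ² = 12·368.64 + 108·806.56 + 35·19.36 + 78·316.84 = 116923.28.
s²ₚ = 116923.28 / 233 = 501.8167... → 501.82.

501.82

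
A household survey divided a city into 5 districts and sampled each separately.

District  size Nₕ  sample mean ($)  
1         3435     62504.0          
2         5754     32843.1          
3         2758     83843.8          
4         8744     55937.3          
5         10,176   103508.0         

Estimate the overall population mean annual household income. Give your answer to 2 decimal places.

x̄_st = (Σ Nₕx̄ₕ) / (Σ Nₕ) = (3435·62504.0 + 5754·32843.1 + 2758·83843.8 + 8744·55937.3 + 10176·103508.0) / 30867
= 2177334797 / 30867 = 70539.2425... → 70539.24.

70539.24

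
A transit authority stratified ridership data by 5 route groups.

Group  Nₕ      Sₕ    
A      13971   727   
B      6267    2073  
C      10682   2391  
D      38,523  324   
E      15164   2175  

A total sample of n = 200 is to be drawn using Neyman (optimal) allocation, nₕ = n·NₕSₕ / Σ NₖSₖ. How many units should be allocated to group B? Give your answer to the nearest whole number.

A: NₕSₕ = 13971·727 = 10156917
B: NₕSₕ = 6267·2073 = 12991491
C: NₕSₕ = 10682·2391 = 25540662
D: NₕSₕ = 38523·324 = 12481452
E: NₕSₕ = 15164·2175 = 32981700
Σ NₕSₕ = 94152222.
n_B = 200·12991491/94152222 = 27.597... → 28.

28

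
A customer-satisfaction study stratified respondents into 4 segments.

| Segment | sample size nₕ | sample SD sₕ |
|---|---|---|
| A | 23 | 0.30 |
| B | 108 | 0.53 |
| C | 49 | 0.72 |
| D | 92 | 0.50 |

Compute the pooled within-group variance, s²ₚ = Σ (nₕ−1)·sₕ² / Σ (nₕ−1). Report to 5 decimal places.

0.29727

A: (23−1)·0.30² = 22·0.09 = 1.98
B: (108−1)·0.53² = 107·0.2809 = 30.0563
C: (49−1)·0.72² = 48·0.5184 = 24.8832
D: (92−1)·0.50² = 91·0.25 = 22.75
Numerator = 79.6695; denominator = Σ(nₕ−1) = 268.
s²ₚ = 79.6695/268 = 0.2972743... → 0.29727.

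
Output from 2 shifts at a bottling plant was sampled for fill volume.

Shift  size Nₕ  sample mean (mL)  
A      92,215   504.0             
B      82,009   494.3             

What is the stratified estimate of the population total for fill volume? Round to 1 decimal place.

Estimate total by summing Nₕ·x̄ₕ over strata.
92215·504.0 + 82009·494.3 = 46476360 + 40537048.7 = 87013408.7.

87013408.7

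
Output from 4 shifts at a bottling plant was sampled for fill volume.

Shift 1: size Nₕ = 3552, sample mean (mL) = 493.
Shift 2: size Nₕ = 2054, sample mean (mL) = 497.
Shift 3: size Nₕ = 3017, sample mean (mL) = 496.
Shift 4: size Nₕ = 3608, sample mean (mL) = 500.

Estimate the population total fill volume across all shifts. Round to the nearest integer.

Estimate total by summing Nₕ·x̄ₕ over strata.
3552·493 + 2054·497 + 3017·496 + 3608·500 = 1751136 + 1020838 + 1496432 + 1804000 = 6072406.

6072406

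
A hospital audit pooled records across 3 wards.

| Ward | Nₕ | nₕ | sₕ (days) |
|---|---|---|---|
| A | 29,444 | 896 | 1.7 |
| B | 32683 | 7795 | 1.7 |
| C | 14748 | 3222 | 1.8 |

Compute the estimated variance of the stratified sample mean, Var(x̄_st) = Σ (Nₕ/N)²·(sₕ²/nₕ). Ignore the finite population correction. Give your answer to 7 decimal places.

0.0005772

N = 76875. Term for each stratum: Wₕ²sₕ²/nₕ.
Var(x̄_st) = 0.0004731656 + 0.0000670124 + 0.0000370097 = 0.0005771877 → 0.0005772.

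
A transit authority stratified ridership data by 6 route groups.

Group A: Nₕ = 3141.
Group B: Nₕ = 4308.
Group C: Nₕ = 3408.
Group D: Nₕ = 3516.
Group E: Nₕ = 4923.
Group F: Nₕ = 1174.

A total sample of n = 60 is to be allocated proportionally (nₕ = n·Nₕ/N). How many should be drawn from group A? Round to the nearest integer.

N = 3141 + 4308 + 3408 + 3516 + 4923 + 1174 = 20470.
n_A = 60·3141/20470 = 9.207... → 9.

9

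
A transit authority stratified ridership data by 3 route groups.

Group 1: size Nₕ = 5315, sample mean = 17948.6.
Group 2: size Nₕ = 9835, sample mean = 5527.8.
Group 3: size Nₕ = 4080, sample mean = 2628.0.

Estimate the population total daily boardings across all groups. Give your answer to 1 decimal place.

160484962.0

Estimate total by summing Nₕ·x̄ₕ over strata.
5315·17948.6 + 9835·5527.8 + 4080·2628.0 = 95396809 + 54365913 + 10722240 = 160484962.0.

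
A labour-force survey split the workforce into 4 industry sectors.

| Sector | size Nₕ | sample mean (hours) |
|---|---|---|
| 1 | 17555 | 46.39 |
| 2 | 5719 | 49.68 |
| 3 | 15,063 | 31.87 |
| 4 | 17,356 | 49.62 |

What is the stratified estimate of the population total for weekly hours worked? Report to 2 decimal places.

2439758.90

1: 17555·46.39 = 814376.45
2: 5719·49.68 = 284119.92
3: 15063·31.87 = 480057.81
4: 17356·49.62 = 861204.72
τ̂ = Σ Nₕx̄ₕ = 2439758.90.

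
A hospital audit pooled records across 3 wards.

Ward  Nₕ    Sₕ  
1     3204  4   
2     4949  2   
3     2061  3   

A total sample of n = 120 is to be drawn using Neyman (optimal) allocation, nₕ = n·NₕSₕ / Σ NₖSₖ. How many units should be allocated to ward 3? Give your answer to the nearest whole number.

1: NₕSₕ = 3204·4 = 12816
2: NₕSₕ = 4949·2 = 9898
3: NₕSₕ = 2061·3 = 6183
Σ NₕSₕ = 28897.
n_3 = 120·6183/28897 = 25.676... → 26.

26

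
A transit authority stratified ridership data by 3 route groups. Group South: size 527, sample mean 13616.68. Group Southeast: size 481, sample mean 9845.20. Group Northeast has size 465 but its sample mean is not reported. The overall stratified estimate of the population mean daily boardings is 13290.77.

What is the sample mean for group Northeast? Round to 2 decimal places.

N = 527 + 481 + 465 = 1473.
Overall total = μ·N = 13290.77·1473 = 19577304.21.
Subtract the known strata: 527·13616.68 + 481·9845.20 = 11911531.56.
Remaining total for group Northeast: 19577304.21 − 11911531.56 = 7665772.65.
Divide by its size: 7665772.65 / 465 = 16485.5326... → 16485.53.

16485.53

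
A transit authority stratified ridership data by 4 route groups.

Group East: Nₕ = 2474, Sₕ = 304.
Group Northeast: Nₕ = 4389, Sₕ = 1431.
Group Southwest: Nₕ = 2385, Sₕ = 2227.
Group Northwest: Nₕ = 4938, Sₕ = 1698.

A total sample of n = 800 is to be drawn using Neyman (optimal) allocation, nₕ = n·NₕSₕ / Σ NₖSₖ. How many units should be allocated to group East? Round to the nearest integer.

East: NₕSₕ = 2474·304 = 752096
Northeast: NₕSₕ = 4389·1431 = 6280659
Southwest: NₕSₕ = 2385·2227 = 5311395
Northwest: NₕSₕ = 4938·1698 = 8384724
Σ NₕSₕ = 20728874.
n_East = 800·752096/20728874 = 29.026... → 29.

29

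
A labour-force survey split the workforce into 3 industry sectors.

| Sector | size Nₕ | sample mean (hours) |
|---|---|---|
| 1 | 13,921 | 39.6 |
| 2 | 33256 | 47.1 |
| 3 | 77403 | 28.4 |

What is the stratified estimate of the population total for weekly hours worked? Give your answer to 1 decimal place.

4315874.4

Population total = Σ Nₕ·x̄ₕ (each stratum's size times its mean).
13921·39.6 + 33256·47.1 + 77403·28.4 = 551271.6 + 1566357.6 + 2198245.2 = 4315874.4.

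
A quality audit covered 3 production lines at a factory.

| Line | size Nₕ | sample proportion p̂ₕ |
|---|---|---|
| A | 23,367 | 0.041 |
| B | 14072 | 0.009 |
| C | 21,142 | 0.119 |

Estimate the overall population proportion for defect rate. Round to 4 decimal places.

N = 23367 + 14072 + 21142 = 58581.
Overall proportion = Σ (Nₕ/N)·p̂ₕ.
Σ Nₕp̂ₕ = 958.047 + 126.648 + 2515.898 = 3600.593.
3600.593 / 58581 = 0.061463... → 0.0615.

0.0615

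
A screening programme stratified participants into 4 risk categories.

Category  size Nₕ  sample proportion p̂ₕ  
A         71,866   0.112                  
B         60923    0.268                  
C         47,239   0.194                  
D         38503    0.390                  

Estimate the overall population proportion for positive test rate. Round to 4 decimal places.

0.2222

Wₕ = Nₕ/N with N = 218531: 0.3289, 0.2788, 0.2162, 0.1762.
p̂_st = 0.3289·0.112 + 0.2788·0.268 + 0.2162·0.194 + 0.1762·0.390 ≈ 0.222197... → 0.2222.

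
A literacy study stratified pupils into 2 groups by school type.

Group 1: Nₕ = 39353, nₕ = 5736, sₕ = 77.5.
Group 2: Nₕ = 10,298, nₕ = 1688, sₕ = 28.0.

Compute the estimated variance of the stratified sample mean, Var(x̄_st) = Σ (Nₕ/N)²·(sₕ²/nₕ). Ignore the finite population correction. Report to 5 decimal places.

0.67778

N = 49651. Term for each stratum: Wₕ²sₕ²/nₕ.
Var(x̄_st) = 0.65780013 + 0.01997990 = 0.67778003 → 0.67778.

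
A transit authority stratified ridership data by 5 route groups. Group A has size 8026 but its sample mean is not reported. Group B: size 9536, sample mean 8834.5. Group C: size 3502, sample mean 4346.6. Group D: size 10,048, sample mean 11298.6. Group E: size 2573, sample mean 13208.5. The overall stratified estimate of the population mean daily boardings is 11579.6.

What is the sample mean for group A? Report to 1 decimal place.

17826.7

N = 8026 + 9536 + 3502 + 10048 + 2573 = 33685.
Overall total = μ·N = 11579.6·33685 = 390058826.
Subtract the known strata: 9536·8834.5 + 3502·4346.6 + 10048·11298.6 + 2573·13208.5 = 246981388.5.
Remaining total for group A: 390058826 − 246981388.5 = 143077437.5.
Divide by its size: 143077437.5 / 8026 = 17826.743... → 17826.7.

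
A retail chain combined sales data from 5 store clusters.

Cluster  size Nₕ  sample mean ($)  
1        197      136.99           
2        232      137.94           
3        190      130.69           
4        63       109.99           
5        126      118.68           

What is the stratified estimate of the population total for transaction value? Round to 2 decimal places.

Estimate total by summing Nₕ·x̄ₕ over strata.
197·136.99 + 232·137.94 + 190·130.69 + 63·109.99 + 126·118.68 = 26987.03 + 32002.08 + 24831.1 + 6929.37 + 14953.68 = 105703.26.

105703.26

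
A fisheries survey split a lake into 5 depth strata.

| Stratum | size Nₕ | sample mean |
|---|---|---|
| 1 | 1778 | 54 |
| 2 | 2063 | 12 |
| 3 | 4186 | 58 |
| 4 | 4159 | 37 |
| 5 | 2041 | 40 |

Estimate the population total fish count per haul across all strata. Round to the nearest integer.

Population total = Σ Nₕ·x̄ₕ (each stratum's size times its mean).
1778·54 + 2063·12 + 4186·58 + 4159·37 + 2041·40 = 96012 + 24756 + 242788 + 153883 + 81640 = 599079.

599079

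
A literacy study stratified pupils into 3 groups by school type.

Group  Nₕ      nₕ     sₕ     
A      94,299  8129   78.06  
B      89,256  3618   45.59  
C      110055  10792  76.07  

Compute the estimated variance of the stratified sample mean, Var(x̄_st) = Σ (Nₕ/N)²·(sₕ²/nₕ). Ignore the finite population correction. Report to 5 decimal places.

0.20575

N = 293610. Term for each stratum: Wₕ²sₕ²/nₕ.
Var(x̄_st) = 0.07732011 + 0.05308891 + 0.07533604 = 0.20574505 → 0.20575.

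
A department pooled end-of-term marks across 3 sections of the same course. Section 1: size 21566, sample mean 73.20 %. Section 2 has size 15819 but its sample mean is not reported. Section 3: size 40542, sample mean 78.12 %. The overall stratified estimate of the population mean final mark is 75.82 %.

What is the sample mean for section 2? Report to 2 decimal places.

73.50

N = 21566 + 15819 + 40542 = 77927.
Overall total = μ·N = 75.82·77927 = 5908425.14.
Subtract the known strata: 21566·73.20 + 40542·78.12 = 4745772.24.
Remaining total for section 2: 5908425.14 − 4745772.24 = 1162652.9.
Divide by its size: 1162652.9 / 15819 = 73.4972... → 73.50.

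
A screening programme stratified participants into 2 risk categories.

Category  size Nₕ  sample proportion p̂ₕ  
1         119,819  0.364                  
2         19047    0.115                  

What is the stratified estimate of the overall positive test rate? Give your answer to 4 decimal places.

Wₕ = Nₕ/N with N = 138866: 0.8628, 0.1372.
p̂_st = 0.8628·0.364 + 0.1372·0.115 ≈ 0.329847... → 0.3298.

0.3298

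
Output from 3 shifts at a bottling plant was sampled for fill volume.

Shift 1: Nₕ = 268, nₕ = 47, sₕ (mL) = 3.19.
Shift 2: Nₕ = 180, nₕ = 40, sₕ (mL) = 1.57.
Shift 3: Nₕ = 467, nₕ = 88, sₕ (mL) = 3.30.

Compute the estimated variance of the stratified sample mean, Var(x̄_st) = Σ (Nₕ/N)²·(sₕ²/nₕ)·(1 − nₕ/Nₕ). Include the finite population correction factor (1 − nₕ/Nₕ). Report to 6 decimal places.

N = 915; Wₕ = Nₕ/N.
shift 1: (268/915)²·3.19²/47·(1 − 47/268) = 0.015316812
shift 2: (180/915)²·1.57²/40·(1 − 40/180) = 0.001854802
shift 3: (467/915)²·3.30²/88·(1 − 88/467) = 0.026161287
Sum = 0.043332902 → 0.043333.

0.043333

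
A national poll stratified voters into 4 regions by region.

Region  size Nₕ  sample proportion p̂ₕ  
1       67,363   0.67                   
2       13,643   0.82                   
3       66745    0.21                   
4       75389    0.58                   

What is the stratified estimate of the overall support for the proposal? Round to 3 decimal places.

Wₕ = Nₕ/N with N = 223140: 0.3019, 0.0611, 0.2991, 0.3379.
p̂_st = 0.3019·0.67 + 0.0611·0.82 + 0.2991·0.21 + 0.3379·0.58 ≈ 0.51117... → 0.511.

0.511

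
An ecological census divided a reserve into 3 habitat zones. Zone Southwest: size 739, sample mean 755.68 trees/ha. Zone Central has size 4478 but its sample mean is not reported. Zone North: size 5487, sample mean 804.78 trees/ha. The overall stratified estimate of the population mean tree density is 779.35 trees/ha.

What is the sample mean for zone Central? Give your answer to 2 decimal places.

752.10

Σ Nₕx̄ₕ = N·μ, so 4478·x̄_Central = 10704·779.35 − (739·755.68 + 5487·804.78).
= 8342162.4 − 4974275.38 = 3367887.02.
x̄_Central = 3367887.02 / 4478 = 752.0963... → 752.10.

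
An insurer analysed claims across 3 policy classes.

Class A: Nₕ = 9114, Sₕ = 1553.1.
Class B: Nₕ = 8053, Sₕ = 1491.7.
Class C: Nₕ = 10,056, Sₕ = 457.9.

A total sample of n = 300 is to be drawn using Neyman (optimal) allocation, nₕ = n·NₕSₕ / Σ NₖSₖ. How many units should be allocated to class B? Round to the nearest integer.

117

A: NₕSₕ = 9114·1553.1 = 14154953.4
B: NₕSₕ = 8053·1491.7 = 12012660.1
C: NₕSₕ = 10056·457.9 = 4604642.4
Σ NₕSₕ = 30772255.9.
n_B = 300·12012660.1/30772255.9 = 117.112... → 117.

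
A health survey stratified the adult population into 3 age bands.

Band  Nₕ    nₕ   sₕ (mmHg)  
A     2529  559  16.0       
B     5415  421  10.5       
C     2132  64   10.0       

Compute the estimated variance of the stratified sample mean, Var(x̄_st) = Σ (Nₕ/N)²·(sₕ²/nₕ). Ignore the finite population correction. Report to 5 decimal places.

0.17444

N = 10076. Term for each stratum: Wₕ²sₕ²/nₕ.
Var(x̄_st) = 0.02885024 + 0.07563401 + 0.06995490 = 0.17443915 → 0.17444.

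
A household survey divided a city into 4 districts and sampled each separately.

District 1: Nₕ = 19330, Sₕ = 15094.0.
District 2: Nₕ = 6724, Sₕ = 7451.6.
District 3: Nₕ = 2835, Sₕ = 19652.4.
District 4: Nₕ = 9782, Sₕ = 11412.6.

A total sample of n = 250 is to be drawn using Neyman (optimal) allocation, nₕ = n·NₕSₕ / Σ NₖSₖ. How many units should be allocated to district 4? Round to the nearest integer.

Σ NₕSₕ = 19330·15094.0 + 6724·7451.6 + 2835·19652.4 + 9782·11412.6 = 509224185.6.
Share for 4: 111638053.2/509224185.6 = 0.21923.
n_4 = 250 × 0.21923 = 54.808... → 55.

55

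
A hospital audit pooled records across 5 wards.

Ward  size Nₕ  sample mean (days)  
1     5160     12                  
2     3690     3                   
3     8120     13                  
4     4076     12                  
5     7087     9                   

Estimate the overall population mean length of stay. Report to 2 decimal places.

10.35

N = 28133; weights Wₕ = Nₕ/N = (0.1834, 0.1312, 0.2886, 0.1449, 0.2519).
x̄_st = Σ Wₕ·x̄ₕ = 0.1834·12 + 0.1312·3 + 0.2886·13 + 0.1449·12 + 0.2519·9 ≈ 10.3524...
→ 10.35.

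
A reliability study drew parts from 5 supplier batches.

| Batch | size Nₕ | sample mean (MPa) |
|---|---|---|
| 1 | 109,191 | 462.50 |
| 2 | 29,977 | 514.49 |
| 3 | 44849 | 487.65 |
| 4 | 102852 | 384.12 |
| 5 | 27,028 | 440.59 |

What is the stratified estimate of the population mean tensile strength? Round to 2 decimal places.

443.49

N = 109191 + 29977 + 44849 + 102852 + 27028 = 313897.
Weight each subgroup mean by Nₕ/N and sum.
Σ Nₕx̄ₕ = 109191·462.50 + 29977·514.49 + 44849·487.65 + 102852·384.12 + 27028·440.59 = 50500837.5 + 15422866.73 + 21870614.85 + 39507510.24 + 11908266.52 = 139210095.84.
Divide by N: 139210095.84 / 313897 = 443.4897... → 443.49.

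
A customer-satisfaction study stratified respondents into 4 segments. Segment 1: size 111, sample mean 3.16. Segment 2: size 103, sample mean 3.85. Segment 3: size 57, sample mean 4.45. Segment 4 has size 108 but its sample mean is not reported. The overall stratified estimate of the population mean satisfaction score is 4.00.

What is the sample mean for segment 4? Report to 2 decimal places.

4.77

N = 111 + 103 + 57 + 108 = 379.
Overall total = μ·N = 4.00·379 = 1516.
Subtract the known strata: 111·3.16 + 103·3.85 + 57·4.45 = 1000.96.
Remaining total for segment 4: 1516 − 1000.96 = 515.04.
Divide by its size: 515.04 / 108 = 4.7689... → 4.77.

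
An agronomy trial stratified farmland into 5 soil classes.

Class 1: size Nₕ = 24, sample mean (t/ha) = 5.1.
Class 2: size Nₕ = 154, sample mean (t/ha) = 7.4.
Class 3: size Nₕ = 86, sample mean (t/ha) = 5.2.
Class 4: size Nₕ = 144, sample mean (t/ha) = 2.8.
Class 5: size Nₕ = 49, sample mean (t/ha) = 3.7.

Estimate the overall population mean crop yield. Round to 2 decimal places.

x̄_st = (Σ Nₕx̄ₕ) / (Σ Nₕ) = (24·5.1 + 154·7.4 + 86·5.2 + 144·2.8 + 49·3.7) / 457
= 2293.7 / 457 = 5.0190... → 5.02.

5.02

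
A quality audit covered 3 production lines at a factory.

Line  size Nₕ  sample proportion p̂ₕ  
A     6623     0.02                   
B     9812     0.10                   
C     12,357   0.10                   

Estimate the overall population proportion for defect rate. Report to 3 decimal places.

0.082

Wₕ = Nₕ/N with N = 28792: 0.2300, 0.3408, 0.4292.
p̂_st = 0.2300·0.02 + 0.3408·0.10 + 0.4292·0.10 ≈ 0.08160... → 0.082.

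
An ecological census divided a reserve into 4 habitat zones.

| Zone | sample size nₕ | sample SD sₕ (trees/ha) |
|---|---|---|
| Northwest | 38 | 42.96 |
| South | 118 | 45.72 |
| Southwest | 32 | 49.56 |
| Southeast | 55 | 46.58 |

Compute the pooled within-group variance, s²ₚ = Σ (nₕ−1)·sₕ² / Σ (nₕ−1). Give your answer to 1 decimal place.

Northwest: (38−1)·42.96² = 37·1845.5616 = 68285.7792
South: (118−1)·45.72² = 117·2090.3184 = 244567.2528
Southwest: (32−1)·49.56² = 31·2456.1936 = 76142.0016
Southeast: (55−1)·46.58² = 54·2169.6964 = 117163.6056
Numerator = 506158.6392; denominator = Σ(nₕ−1) = 239.
s²ₚ = 506158.6392/239 = 2117.819... → 2117.8.

2117.8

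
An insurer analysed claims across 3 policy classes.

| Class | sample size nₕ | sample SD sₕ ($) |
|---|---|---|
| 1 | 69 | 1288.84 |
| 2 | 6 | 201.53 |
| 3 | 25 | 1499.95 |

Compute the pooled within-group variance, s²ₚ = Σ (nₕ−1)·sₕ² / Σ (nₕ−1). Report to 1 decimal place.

1723245.9

Degrees of freedom: 68 + 5 + 24 = 97.
Σ(nₕ−1)sₕ² = 68·1661108.5456 + 5·40614.3409 + 24·2249850.0025 = 167154852.8653.
s²ₚ = 167154852.8653 / 97 = 1723245.906... → 1723245.9.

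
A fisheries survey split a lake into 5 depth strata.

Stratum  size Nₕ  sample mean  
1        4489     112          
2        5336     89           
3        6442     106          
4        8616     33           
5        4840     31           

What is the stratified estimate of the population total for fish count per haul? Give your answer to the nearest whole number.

Population total = Σ Nₕ·x̄ₕ (each stratum's size times its mean).
4489·112 + 5336·89 + 6442·106 + 8616·33 + 4840·31 = 502768 + 474904 + 682852 + 284328 + 150040 = 2094892.

2094892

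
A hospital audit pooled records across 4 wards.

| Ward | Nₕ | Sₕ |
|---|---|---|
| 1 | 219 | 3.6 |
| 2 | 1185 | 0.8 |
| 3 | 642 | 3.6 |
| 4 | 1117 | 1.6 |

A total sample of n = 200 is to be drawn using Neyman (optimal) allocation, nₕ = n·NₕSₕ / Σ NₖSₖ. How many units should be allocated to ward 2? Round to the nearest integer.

32

1: NₕSₕ = 219·3.6 = 788.4
2: NₕSₕ = 1185·0.8 = 948
3: NₕSₕ = 642·3.6 = 2311.2
4: NₕSₕ = 1117·1.6 = 1787.2
Σ NₕSₕ = 5834.8.
n_2 = 200·948/5834.8 = 32.495... → 32.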